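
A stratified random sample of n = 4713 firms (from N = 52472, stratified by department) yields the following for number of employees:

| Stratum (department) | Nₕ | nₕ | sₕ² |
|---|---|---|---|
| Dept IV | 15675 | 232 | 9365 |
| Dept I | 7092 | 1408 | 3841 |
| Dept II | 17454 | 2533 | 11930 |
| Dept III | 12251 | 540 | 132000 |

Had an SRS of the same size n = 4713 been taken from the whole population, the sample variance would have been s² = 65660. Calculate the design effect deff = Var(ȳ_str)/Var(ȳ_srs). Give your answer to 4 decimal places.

Var(ȳ_str) = Σ Wₕ²(1−fₕ)sₕ²/nₕ with Wₕ = Nₕ/52472:
  Dept IV: (15675/52472)²·(1−232/15675)·9365/232 = 3.5489819
  Dept I: (7092/52472)²·(1−1408/7092)·3841/1408 = 0.039940106
  Dept II: (17454/52472)²·(1−2533/17454)·11930/2533 = 0.44549509
  Dept III: (12251/52472)²·(1−540/12251)·132000/540 = 12.737684
  → Var(ȳ_str) = 16.772101.
Var(ȳ_srs) = (1 − 4713/52472)·65660/4713 = 12.680344.
deff = 16.772101 / 12.680344 = 1.3227.

1.3227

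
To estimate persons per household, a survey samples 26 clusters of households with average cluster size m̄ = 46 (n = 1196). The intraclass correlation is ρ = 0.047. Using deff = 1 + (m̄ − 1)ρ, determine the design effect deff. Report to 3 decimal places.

deff = 1 + (46 − 1)·0.047 = 1 + 2.115 = 3.115.

3.115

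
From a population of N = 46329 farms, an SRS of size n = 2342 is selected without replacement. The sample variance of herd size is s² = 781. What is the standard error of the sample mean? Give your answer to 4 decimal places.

0.5627

Under SRS without replacement, Var(ȳ) = (1 − f)·s²/n with f = n/N = 2342/46329 = 0.05055149.
Var(ȳ) = (1 − 0.05055149)·781/2342 = 0.94944851·0.33347566 = 0.31661797.
SE(ȳ) = √(0.31661797) = 0.5627.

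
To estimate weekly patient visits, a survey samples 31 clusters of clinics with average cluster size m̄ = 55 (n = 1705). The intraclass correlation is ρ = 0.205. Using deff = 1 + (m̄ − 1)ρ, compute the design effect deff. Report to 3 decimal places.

deff = 1 + (55 − 1)·0.205 = 1 + 11.07 = 12.07.

12.070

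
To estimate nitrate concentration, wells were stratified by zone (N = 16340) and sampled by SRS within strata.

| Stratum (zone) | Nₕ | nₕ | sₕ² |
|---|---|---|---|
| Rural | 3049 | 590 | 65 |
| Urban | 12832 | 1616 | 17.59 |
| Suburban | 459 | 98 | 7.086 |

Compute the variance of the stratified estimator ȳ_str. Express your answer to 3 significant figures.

0.00901

Var(ȳ_str) = Σₕ Wₕ²(1 − fₕ)sₕ²/nₕ with Wₕ = Nₕ/N, N = 16340.
Rural: Wₕ = 0.18659731; term = 0.18659731²·(1 − 0.19350607)·65/590 = 0.0030936644.
Urban: Wₕ = 0.78531212; term = 0.78531212²·(1 − 0.12593516)·17.59/1616 = 0.005867495.
Suburban: Wₕ = 0.02809058; term = 0.02809058²·(1 − 0.21350763)·7.086/98 = 4.4873594 × 10^-5.
Sum = 0.009006033.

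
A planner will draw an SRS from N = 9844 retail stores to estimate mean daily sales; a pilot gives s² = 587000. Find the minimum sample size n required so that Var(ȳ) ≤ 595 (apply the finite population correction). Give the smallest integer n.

897

Without fpc, n₀ = s²/D = 587000/595 = 986.5546.
With fpc, (1 − n/N)·s²/n ≤ D requires n ≥ n₀/(1 + n₀/N) = 986.5546/(1 + 986.5546/9844) = 896.6894.
Rounding up, n = 897.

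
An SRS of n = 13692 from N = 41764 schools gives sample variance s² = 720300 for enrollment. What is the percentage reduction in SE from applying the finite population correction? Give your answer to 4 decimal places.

18.0148

f = n/N = 13692/41764 = 0.32784216.
SE_no-fpc = √(s²/n) = 7.2530933; SE_fpc = √((1−f)s²/n) = 5.9464654.
Ratio = √(1−f) = 0.81985233. Reduction = 100·(1 − 0.81985233) = 18.0148%.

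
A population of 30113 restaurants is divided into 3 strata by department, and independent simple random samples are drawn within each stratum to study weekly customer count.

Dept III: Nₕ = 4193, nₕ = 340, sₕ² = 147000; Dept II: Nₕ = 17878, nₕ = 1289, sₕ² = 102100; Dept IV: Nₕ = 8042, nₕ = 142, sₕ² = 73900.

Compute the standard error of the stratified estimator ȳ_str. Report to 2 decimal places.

Var(ȳ_str) = Σₕ Wₕ²(1 − fₕ)sₕ²/nₕ with Wₕ = Nₕ/N, N = 30113.
Dept III: Wₕ = 0.13924219; term = 0.13924219²·(1 − 0.08108753)·147000/340 = 7.7028997.
Dept II: Wₕ = 0.59369707; term = 0.59369707²·(1 − 0.07209979)·102100/1289 = 25.906212.
Dept IV: Wₕ = 0.26706074; term = 0.26706074²·(1 − 0.01765730)·73900/142 = 36.461892.
Sum = 70.071004.
SE = √(70.071004) = 8.37.

8.37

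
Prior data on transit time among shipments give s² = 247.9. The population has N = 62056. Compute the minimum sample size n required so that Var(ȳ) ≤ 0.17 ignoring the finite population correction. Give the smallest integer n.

1459

Without fpc, n₀ = s²/D = 247.9/0.17 = 1458.2353.
Rounding up, n = 1459.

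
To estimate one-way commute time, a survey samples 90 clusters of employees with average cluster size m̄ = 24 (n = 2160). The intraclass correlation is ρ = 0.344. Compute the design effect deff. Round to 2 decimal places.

deff = 1 + (24 − 1)·0.344 = 1 + 7.912 = 8.912.

8.91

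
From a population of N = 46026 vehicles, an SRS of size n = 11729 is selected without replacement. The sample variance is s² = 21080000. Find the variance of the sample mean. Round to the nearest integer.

1339

Under SRS without replacement, Var(ȳ) = (1 − f)·s²/n with f = n/N = 11729/46026 = 0.25483422.
Var(ȳ) = (1 − 0.25483422)·21080000/11729 = 0.74516578·1797.2547 = 1339.2527.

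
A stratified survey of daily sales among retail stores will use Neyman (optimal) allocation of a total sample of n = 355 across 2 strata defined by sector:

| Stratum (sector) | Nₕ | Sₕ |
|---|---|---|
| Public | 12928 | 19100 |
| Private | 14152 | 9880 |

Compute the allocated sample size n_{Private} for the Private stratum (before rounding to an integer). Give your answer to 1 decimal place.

Neyman allocation: nₕ = n·NₕSₕ / Σⱼ NⱼSⱼ.
Σ NⱼSⱼ = 12928·19100 + 14152·9880 = 3.8674656 × 10^8.
n_{Private} = 355·14152·9880 / (3.8674656 × 10^8) = 128.3.

128.3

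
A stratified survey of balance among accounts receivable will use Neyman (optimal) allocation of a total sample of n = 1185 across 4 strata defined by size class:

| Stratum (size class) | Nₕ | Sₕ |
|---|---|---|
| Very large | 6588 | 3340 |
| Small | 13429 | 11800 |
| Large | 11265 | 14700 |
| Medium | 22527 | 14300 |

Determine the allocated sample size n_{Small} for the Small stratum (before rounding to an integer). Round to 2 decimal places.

Neyman allocation: nₕ = n·NₕSₕ / Σⱼ NⱼSⱼ.
Σ NⱼSⱼ = 6588·3340 + 13429·11800 + 11265·14700 + 22527·14300 = 6.6819772 × 10^8.
n_{Small} = 1185·13429·11800 / (6.6819772 × 10^8) = 281.02.

281.02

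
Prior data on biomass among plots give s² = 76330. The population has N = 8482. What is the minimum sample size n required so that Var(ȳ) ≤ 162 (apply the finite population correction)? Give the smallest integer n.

Without fpc, n₀ = s²/D = 76330/162 = 471.1728.
With fpc, (1 − n/N)·s²/n ≤ D requires n ≥ n₀/(1 + n₀/N) = 471.1728/(1 + 471.1728/8482) = 446.3767.
Rounding up, n = 447.

447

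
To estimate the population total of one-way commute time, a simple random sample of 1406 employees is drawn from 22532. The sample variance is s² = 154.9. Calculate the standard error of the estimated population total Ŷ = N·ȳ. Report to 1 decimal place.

7241.7

Var(Ŷ) = N²·Var(ȳ) = N²·(1 − n/N)·s²/n.
f = 1406/22532 = 0.06240014; Var(ȳ) = 0.93759986·154.9/1406 = 0.10329603.
Var(Ŷ) = 22532² · 0.10329603 = 5.2442467 × 10^7.
SE(Ŷ) = √(5.2442467 × 10^7) = 7241.7.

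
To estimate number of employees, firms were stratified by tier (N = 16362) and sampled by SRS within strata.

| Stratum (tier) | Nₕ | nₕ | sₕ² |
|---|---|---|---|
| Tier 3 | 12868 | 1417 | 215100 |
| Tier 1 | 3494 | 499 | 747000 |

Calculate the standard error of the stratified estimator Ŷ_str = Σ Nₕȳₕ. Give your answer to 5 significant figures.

195020

Var(Ŷ_str) = Σₕ Nₕ²(1 − fₕ)sₕ²/nₕ.
Tier 3: 12868²·(1 − 1417/12868)·215100/1417 = 2.236789 × 10^10.
Tier 1: 3494²·(1 − 499/3494)·747000/499 = 1.5665338 × 10^10.
Sum = 3.8033228 × 10^10.
SE = √(3.8033228 × 10^10) = 195020.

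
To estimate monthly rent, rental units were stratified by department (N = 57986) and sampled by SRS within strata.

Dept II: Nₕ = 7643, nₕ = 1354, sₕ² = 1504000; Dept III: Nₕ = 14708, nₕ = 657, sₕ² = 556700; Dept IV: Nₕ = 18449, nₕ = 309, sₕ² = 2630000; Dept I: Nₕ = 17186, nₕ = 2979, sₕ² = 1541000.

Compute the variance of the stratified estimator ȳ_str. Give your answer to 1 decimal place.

952.7

Var(ȳ_str) = Σₕ Wₕ²(1 − fₕ)sₕ²/nₕ with Wₕ = Nₕ/N, N = 57986.
Dept II: Wₕ = 0.13180768; term = 0.13180768²·(1 − 0.17715557)·1504000/1354 = 15.879189.
Dept III: Wₕ = 0.25364743; term = 0.25364743²·(1 − 0.04466957)·556700/657 = 52.079931.
Dept IV: Wₕ = 0.31816300; term = 0.31816300²·(1 − 0.01674888)·2630000/309 = 847.15149.
Dept I: Wₕ = 0.29638189; term = 0.29638189²·(1 − 0.17333876)·1541000/2979 = 37.563238.
Sum = 952.67385.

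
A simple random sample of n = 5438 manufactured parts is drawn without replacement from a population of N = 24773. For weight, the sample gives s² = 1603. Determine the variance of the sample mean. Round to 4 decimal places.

0.2301

Under SRS without replacement, Var(ȳ) = (1 − f)·s²/n with f = n/N = 5438/24773 = 0.21951318.
Var(ȳ) = (1 − 0.21951318)·1603/5438 = 0.78048682·0.29477749 = 0.23006995.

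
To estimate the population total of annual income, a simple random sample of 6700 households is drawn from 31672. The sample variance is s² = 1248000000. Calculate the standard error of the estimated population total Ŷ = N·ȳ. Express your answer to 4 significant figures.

1.214 × 10^7

Var(Ŷ) = N²·Var(ȳ) = N²·(1 − n/N)·s²/n.
f = 6700/31672 = 0.21154332; Var(ȳ) = 0.78845668·1248000000/6700 = 146864.77.
Var(Ŷ) = 31672² · 146864.77 = 1.4732234 × 10^14.
SE(Ŷ) = √(1.4732234 × 10^14) = 1.214 × 10^7.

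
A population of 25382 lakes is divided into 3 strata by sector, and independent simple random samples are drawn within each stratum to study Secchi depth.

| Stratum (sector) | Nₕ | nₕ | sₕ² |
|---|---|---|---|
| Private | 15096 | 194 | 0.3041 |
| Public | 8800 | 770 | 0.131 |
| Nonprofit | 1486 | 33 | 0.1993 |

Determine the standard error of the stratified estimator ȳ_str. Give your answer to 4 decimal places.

0.0242

Var(ȳ_str) = Σₕ Wₕ²(1 − fₕ)sₕ²/nₕ with Wₕ = Nₕ/N, N = 25382.
Private: Wₕ = 0.59475219; term = 0.59475219²·(1 − 0.01285109)·0.3041/194 = 5.4735546 × 10^-4.
Public: Wₕ = 0.34670239; term = 0.34670239²·(1 − 0.08750000)·0.131/770 = 1.8660665 × 10^-5.
Nonprofit: Wₕ = 0.05854543; term = 0.05854543²·(1 − 0.02220727)·0.1993/33 = 2.0240727 × 10^-5.
Sum = 5.8625685 × 10^-4.
SE = √(5.8625685 × 10^-4) = 0.0242.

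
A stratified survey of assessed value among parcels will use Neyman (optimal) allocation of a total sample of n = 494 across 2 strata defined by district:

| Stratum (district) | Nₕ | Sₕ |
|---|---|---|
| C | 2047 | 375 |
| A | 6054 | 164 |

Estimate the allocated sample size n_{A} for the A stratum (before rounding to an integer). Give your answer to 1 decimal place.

278.6

Neyman allocation: nₕ = n·NₕSₕ / Σⱼ NⱼSⱼ.
Σ NⱼSⱼ = 2047·375 + 6054·164 = 1.760481 × 10^6.
n_{A} = 494·6054·164 / (1.760481 × 10^6) = 278.6.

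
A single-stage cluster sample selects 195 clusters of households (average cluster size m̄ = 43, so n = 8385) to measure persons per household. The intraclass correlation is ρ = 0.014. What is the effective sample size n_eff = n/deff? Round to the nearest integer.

deff = 1 + (43 − 1)·0.014 = 1 + 0.588 = 1.588.
n_eff = 8385 / 1.588 = 5280.

5280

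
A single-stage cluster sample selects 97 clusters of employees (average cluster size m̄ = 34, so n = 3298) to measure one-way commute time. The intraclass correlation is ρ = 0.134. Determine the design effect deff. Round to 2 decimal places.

deff = 1 + (34 − 1)·0.134 = 1 + 4.422 = 5.422.

5.42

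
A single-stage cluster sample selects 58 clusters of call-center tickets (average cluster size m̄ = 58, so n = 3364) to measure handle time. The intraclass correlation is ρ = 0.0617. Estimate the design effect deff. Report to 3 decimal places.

deff = 1 + (58 − 1)·0.0617 = 1 + 3.5169 = 4.5169.

4.517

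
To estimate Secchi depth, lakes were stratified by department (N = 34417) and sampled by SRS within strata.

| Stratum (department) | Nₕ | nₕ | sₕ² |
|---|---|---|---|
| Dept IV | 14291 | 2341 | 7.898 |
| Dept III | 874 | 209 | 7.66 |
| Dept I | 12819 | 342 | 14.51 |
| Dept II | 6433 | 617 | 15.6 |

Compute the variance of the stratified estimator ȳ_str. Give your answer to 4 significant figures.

0.007032

Var(ȳ_str) = Σₕ Wₕ²(1 − fₕ)sₕ²/nₕ with Wₕ = Nₕ/N, N = 34417.
Dept IV: Wₕ = 0.41523085; term = 0.41523085²·(1 − 0.16380939)·7.898/2341 = 4.8640745 × 10^-4.
Dept III: Wₕ = 0.02539443; term = 0.02539443²·(1 − 0.23913043)·7.66/209 = 1.7983306 × 10^-5.
Dept I: Wₕ = 0.37246128; term = 0.37246128²·(1 − 0.02667915)·14.51/342 = 0.0057287465.
Dept II: Wₕ = 0.18691344; term = 0.18691344²·(1 − 0.09591171)·15.6/617 = 7.9860378 × 10^-4.
Sum = 0.007031741.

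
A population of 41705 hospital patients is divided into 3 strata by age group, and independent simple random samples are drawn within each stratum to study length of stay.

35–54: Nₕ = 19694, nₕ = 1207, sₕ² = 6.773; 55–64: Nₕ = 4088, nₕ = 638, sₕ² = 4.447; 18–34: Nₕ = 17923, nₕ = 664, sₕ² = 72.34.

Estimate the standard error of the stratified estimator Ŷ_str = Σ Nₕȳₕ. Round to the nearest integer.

Var(Ŷ_str) = Σₕ Nₕ²(1 − fₕ)sₕ²/nₕ.
35–54: 19694²·(1 − 1207/19694)·6.773/1207 = 2.0430273 × 10^6.
55–64: 4088²·(1 − 638/4088)·4.447/638 = 98305.187.
18–34: 17923²·(1 − 664/17923)·72.34/664 = 3.3700532 × 10^7.
Sum = 3.5841864 × 10^7.
SE = √(3.5841864 × 10^7) = 5987.

5987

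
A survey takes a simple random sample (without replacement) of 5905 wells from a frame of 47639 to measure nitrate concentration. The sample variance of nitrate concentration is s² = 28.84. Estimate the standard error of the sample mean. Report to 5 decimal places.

0.06541

Under SRS without replacement, Var(ȳ) = (1 − f)·s²/n with f = n/N = 5905/47639 = 0.12395306.
Var(ȳ) = (1 − 0.12395306)·28.84/5905 = 0.87604694·0.0048839966 = 0.0042786103.
SE(ȳ) = √(0.0042786103) = 0.06541.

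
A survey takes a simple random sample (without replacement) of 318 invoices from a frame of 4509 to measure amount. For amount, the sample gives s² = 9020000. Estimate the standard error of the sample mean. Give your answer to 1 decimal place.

Under SRS without replacement, Var(ȳ) = (1 − f)·s²/n with f = n/N = 318/4509 = 0.07052562.
Var(ȳ) = (1 − 0.07052562)·9020000/318 = 0.92947438·28364.78 = 26364.336.
SE(ȳ) = √(26364.336) = 162.4.

162.4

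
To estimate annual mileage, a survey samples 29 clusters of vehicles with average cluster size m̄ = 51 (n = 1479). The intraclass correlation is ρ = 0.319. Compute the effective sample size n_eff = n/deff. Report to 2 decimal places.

deff = 1 + (51 − 1)·0.319 = 1 + 15.95 = 16.95.
n_eff = 1479 / 16.95 = 87.26.

87.26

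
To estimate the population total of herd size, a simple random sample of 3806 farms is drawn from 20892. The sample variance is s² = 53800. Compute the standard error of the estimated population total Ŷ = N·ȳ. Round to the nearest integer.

Var(Ŷ) = N²·Var(ȳ) = N²·(1 − n/N)·s²/n.
f = 3806/20892 = 0.18217500; Var(ȳ) = 0.81782500·53800/3806 = 11.560427.
Var(Ŷ) = 20892² · 11.560427 = 5.0458451 × 10^9.
SE(Ŷ) = √(5.0458451 × 10^9) = 71034.

71034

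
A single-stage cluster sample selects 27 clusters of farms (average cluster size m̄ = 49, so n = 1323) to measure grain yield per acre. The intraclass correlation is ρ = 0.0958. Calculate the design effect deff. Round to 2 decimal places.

deff = 1 + (49 − 1)·0.0958 = 1 + 4.5984 = 5.5984.

5.60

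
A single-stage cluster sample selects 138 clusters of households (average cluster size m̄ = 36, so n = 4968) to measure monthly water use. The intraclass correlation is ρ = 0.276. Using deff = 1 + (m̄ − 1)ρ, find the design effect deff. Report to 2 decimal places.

deff = 1 + (36 − 1)·0.276 = 1 + 9.66 = 10.66.

10.66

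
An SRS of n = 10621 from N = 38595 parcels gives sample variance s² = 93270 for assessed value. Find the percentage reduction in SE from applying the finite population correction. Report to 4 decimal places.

14.8643

f = n/N = 10621/38595 = 0.27519109.
SE_no-fpc = √(s²/n) = 2.9633864; SE_fpc = √((1−f)s²/n) = 2.5229001.
Ratio = √(1−f) = 0.85135710. Reduction = 100·(1 − 0.85135710) = 14.8643%.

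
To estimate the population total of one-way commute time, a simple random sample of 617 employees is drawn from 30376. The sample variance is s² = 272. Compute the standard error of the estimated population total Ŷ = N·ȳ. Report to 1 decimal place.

19962.6

Var(Ŷ) = N²·Var(ȳ) = N²·(1 − n/N)·s²/n.
f = 617/30376 = 0.02031209; Var(ȳ) = 0.97968791·272/617 = 0.43188835.
Var(Ŷ) = 30376² · 0.43188835 = 3.9850397 × 10^8.
SE(Ŷ) = √(3.9850397 × 10^8) = 19962.6.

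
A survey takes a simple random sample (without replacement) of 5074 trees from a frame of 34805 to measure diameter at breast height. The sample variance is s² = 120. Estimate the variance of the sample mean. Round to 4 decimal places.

Under SRS without replacement, Var(ȳ) = (1 − f)·s²/n with f = n/N = 5074/34805 = 0.14578365.
Var(ȳ) = (1 − 0.14578365)·120/5074 = 0.85421635·0.02364998 = 0.0202022.

0.0202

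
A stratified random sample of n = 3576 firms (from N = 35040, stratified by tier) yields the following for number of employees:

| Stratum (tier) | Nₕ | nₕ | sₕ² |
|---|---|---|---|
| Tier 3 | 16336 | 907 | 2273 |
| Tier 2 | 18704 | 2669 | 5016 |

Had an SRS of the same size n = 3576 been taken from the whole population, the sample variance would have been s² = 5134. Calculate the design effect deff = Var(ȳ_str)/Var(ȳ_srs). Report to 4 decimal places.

0.7552

Var(ȳ_str) = Σ Wₕ²(1−fₕ)sₕ²/nₕ with Wₕ = Nₕ/35040:
  Tier 3: (16336/35040)²·(1−907/16336)·2273/907 = 0.51445508
  Tier 2: (18704/35040)²·(1−2669/18704)·5016/2669 = 0.45907561
  → Var(ȳ_str) = 0.97353069.
Var(ȳ_srs) = (1 − 3576/35040)·5134/3576 = 1.2891641.
deff = 0.97353069 / 1.2891641 = 0.7552.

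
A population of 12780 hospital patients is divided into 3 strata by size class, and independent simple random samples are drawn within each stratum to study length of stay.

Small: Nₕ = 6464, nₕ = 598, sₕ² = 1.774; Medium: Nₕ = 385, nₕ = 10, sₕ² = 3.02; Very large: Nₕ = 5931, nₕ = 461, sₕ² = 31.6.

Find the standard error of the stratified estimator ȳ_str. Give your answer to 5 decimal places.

Var(ȳ_str) = Σₕ Wₕ²(1 − fₕ)sₕ²/nₕ with Wₕ = Nₕ/N, N = 12780.
Small: Wₕ = 0.50579030; term = 0.50579030²·(1 − 0.09251238)·1.774/598 = 6.8870642 × 10^-4.
Medium: Wₕ = 0.03012520; term = 0.03012520²·(1 − 0.02597403)·3.02/10 = 2.6695449 × 10^-4.
Very large: Wₕ = 0.46408451; term = 0.46408451²·(1 − 0.07772720)·31.6/461 = 0.013615691.
Sum = 0.014571352.
SE = √(0.014571352) = 0.12071.

0.12071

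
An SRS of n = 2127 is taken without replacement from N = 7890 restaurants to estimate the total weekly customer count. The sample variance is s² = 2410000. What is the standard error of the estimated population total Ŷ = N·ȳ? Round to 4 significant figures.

Var(Ŷ) = N²·Var(ȳ) = N²·(1 − n/N)·s²/n.
f = 2127/7890 = 0.26958175; Var(ȳ) = 0.73041825·2410000/2127 = 827.60131.
Var(Ŷ) = 7890² · 827.60131 = 5.151992 × 10^10.
SE(Ŷ) = √(5.151992 × 10^10) = 227000.

227000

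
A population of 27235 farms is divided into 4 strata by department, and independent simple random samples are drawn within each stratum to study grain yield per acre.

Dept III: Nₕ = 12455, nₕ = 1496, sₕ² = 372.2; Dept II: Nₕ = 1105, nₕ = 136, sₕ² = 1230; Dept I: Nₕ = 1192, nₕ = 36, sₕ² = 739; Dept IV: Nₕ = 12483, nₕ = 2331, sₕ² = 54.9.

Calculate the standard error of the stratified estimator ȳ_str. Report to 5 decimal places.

Var(ȳ_str) = Σₕ Wₕ²(1 − fₕ)sₕ²/nₕ with Wₕ = Nₕ/N, N = 27235.
Dept III: Wₕ = 0.45731595; term = 0.45731595²·(1 − 0.12011240)·372.2/1496 = 0.045783045.
Dept II: Wₕ = 0.04057279; term = 0.04057279²·(1 − 0.12307692)·1230/136 = 0.01305562.
Dept I: Wₕ = 0.04376721; term = 0.04376721²·(1 − 0.03020134)·739/36 = 0.038134782.
Dept IV: Wₕ = 0.45834404; term = 0.45834404²·(1 − 0.18673396)·54.9/2331 = 0.0040238881.
Sum = 0.10099734.
SE = √(0.10099734) = 0.31780.

0.31780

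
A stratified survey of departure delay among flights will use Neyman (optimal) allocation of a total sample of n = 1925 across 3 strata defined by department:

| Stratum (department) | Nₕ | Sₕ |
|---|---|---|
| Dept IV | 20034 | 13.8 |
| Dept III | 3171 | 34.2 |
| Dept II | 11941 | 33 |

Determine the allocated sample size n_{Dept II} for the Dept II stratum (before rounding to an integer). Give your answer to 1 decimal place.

Neyman allocation: nₕ = n·NₕSₕ / Σⱼ NⱼSⱼ.
Σ NⱼSⱼ = 20034·13.8 + 3171·34.2 + 11941·33 = 778970.4.
n_{Dept II} = 1925·11941·33 / 778970.4 = 973.8.

973.8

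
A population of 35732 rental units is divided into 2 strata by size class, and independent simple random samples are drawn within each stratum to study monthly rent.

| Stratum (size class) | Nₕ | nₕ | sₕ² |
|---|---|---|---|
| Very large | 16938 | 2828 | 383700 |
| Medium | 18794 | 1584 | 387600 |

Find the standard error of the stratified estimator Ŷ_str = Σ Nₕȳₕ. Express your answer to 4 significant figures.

Var(Ŷ_str) = Σₕ Nₕ²(1 − fₕ)sₕ²/nₕ.
Very large: 16938²·(1 − 2828/16938)·383700/2828 = 3.2426609 × 10^10.
Medium: 18794²·(1 − 1584/18794)·387600/1584 = 7.9145948 × 10^10.
Sum = 1.1157256 × 10^11.
SE = √(1.1157256 × 10^11) = 334000.

334000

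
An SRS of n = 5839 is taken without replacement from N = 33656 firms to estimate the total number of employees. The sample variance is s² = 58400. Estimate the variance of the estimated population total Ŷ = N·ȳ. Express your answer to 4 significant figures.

9.364 × 10^9

Var(Ŷ) = N²·Var(ȳ) = N²·(1 − n/N)·s²/n.
f = 5839/33656 = 0.17349061; Var(ȳ) = 0.82650939·58400/5839 = 8.2665094.
Var(Ŷ) = 33656² · 8.2665094 = 9.3636929 × 10^9.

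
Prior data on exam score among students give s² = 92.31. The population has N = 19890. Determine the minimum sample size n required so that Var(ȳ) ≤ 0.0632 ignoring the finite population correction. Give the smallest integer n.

1461

Without fpc, n₀ = s²/D = 92.31/0.0632 = 1460.6013.
Rounding up, n = 1461.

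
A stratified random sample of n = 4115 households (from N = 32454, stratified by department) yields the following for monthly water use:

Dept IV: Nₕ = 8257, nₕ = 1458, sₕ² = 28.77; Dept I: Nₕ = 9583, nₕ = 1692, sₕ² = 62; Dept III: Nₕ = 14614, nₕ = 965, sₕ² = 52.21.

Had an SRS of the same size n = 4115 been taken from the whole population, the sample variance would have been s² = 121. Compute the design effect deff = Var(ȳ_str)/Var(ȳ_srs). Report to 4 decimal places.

Var(ȳ_str) = Σ Wₕ²(1−fₕ)sₕ²/nₕ with Wₕ = Nₕ/32454:
  Dept IV: (8257/32454)²·(1−1458/8257)·28.77/1458 = 0.0010517516
  Dept I: (9583/32454)²·(1−1692/9583)·62/1692 = 0.0026308034
  Dept III: (14614/32454)²·(1−965/14614)·52.21/965 = 0.01024613
  → Var(ȳ_str) = 0.013928685.
Var(ȳ_srs) = (1 − 4115/32454)·121/4115 = 0.025676263.
deff = 0.013928685 / 0.025676263 = 0.5425.

0.5425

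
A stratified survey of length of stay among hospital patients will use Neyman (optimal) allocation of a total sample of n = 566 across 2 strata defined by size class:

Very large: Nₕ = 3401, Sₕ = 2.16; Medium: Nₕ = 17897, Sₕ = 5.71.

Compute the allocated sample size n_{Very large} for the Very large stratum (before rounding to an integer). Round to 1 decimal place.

Neyman allocation: nₕ = n·NₕSₕ / Σⱼ NⱼSⱼ.
Σ NⱼSⱼ = 3401·2.16 + 17897·5.71 = 109538.03.
n_{Very large} = 566·3401·2.16 / 109538.03 = 38.0.

38.0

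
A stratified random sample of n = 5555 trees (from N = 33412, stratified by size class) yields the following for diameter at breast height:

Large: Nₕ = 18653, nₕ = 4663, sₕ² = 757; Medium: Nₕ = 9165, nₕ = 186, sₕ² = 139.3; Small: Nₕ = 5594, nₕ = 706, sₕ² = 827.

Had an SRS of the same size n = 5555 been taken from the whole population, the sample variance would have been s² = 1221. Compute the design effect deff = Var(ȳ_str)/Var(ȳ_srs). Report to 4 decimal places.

Var(ȳ_str) = Σ Wₕ²(1−fₕ)sₕ²/nₕ with Wₕ = Nₕ/33412:
  Large: (18653/33412)²·(1−4663/18653)·757/4663 = 0.037948265
  Medium: (9165/33412)²·(1−186/9165)·139.3/186 = 0.055206939
  Small: (5594/33412)²·(1−706/5594)·827/706 = 0.028691253
  → Var(ȳ_str) = 0.12184646.
Var(ȳ_srs) = (1 − 5555/33412)·1221/5555 = 0.18325822.
deff = 0.12184646 / 0.18325822 = 0.6649.

0.6649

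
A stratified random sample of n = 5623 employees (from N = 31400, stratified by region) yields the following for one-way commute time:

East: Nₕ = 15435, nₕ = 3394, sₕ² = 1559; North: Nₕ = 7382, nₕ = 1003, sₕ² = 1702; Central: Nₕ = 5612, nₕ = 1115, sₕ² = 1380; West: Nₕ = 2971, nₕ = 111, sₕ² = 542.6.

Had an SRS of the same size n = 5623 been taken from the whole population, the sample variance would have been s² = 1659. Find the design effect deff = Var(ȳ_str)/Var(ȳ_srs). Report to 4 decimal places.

Var(ȳ_str) = Σ Wₕ²(1−fₕ)sₕ²/nₕ with Wₕ = Nₕ/31400:
  East: (15435/31400)²·(1−3394/15435)·1559/3394 = 0.086585301
  North: (7382/31400)²·(1−1003/7382)·1702/1003 = 0.081044952
  Central: (5612/31400)²·(1−1115/5612)·1380/1115 = 0.031680022
  West: (2971/31400)²·(1−111/2971)·542.6/111 = 0.04212755
  → Var(ȳ_str) = 0.24143783.
Var(ȳ_srs) = (1 − 5623/31400)·1659/5623 = 0.24220384.
deff = 0.24143783 / 0.24220384 = 0.9968.

0.9968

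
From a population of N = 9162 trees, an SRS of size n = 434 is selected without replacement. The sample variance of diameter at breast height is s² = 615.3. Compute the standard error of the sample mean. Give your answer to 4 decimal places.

1.1621

Under SRS without replacement, Var(ȳ) = (1 − f)·s²/n with f = n/N = 434/9162 = 0.04736957.
Var(ȳ) = (1 − 0.04736957)·615.3/434 = 0.95263043·1.4177419 = 1.3505841.
SE(ȳ) = √(1.3505841) = 1.1621.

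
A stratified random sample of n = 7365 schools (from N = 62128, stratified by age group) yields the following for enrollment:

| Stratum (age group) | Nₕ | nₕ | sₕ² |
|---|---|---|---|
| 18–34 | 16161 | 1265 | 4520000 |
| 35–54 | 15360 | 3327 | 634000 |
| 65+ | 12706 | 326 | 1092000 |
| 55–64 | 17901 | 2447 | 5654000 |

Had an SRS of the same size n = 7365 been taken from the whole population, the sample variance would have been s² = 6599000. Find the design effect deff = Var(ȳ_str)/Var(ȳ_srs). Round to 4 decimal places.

0.6762

Var(ȳ_str) = Σ Wₕ²(1−fₕ)sₕ²/nₕ with Wₕ = Nₕ/62128:
  18–34: (16161/62128)²·(1−1265/16161)·4520000/1265 = 222.84919
  35–54: (15360/62128)²·(1−3327/15360)·634000/3327 = 9.1248733
  65+: (12706/62128)²·(1−326/12706)·1092000/326 = 136.50853
  55–64: (17901/62128)²·(1−2447/17901)·5654000/2447 = 165.60189
  → Var(ȳ_str) = 534.08448.
Var(ȳ_srs) = (1 − 7365/62128)·6599000/7365 = 789.77837.
deff = 534.08448 / 789.77837 = 0.6762.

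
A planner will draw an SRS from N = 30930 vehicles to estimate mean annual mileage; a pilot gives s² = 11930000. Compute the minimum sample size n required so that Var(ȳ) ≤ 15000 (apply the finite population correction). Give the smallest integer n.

Without fpc, n₀ = s²/D = 11930000/15000 = 795.3333.
With fpc, (1 − n/N)·s²/n ≤ D requires n ≥ n₀/(1 + n₀/N) = 795.3333/(1 + 795.3333/30930) = 775.3948.
Rounding up, n = 776.

776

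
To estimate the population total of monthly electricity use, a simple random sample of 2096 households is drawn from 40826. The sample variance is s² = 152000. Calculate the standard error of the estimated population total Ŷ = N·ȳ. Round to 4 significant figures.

Var(Ŷ) = N²·Var(ȳ) = N²·(1 − n/N)·s²/n.
f = 2096/40826 = 0.05133983; Var(ȳ) = 0.94866017·152000/2096 = 68.795966.
Var(Ŷ) = 40826² · 68.795966 = 1.1466652 × 10^11.
SE(Ŷ) = √(1.1466652 × 10^11) = 338600.

338600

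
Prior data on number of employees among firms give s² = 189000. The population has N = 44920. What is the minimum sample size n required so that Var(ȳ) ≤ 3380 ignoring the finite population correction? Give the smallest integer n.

Without fpc, n₀ = s²/D = 189000/3380 = 55.9172.
Rounding up, n = 56.

56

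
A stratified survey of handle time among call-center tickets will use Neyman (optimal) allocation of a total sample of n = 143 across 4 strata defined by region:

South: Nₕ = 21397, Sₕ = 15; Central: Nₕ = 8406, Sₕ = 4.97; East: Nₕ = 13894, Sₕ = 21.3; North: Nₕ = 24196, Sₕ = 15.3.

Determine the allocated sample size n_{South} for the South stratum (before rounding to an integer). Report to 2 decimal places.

44.61

Neyman allocation: nₕ = n·NₕSₕ / Σⱼ NⱼSⱼ.
Σ NⱼSⱼ = 21397·15 + 8406·4.97 + 13894·21.3 + 24196·15.3 = 1.0288738 × 10^6.
n_{South} = 143·21397·15 / (1.0288738 × 10^6) = 44.61.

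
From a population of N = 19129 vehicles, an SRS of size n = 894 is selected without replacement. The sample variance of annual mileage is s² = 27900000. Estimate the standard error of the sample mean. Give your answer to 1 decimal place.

Under SRS without replacement, Var(ȳ) = (1 − f)·s²/n with f = n/N = 894/19129 = 0.04673532.
Var(ȳ) = (1 − 0.04673532)·27900000/894 = 0.95326468·31208.054 = 29749.535.
SE(ȳ) = √(29749.535) = 172.5.

172.5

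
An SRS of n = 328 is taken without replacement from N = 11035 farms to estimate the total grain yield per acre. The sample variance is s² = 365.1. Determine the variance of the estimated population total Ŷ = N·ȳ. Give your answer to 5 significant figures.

Var(Ŷ) = N²·Var(ȳ) = N²·(1 − n/N)·s²/n.
f = 328/11035 = 0.02972361; Var(ȳ) = 0.97027639·365.1/328 = 1.0800241.
Var(Ŷ) = 11035² · 1.0800241 = 1.3151586 × 10^8.

1.3152 × 10^8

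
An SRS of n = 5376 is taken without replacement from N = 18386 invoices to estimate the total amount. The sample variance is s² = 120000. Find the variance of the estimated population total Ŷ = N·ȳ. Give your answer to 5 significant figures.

Var(Ŷ) = N²·Var(ȳ) = N²·(1 − n/N)·s²/n.
f = 5376/18386 = 0.29239639; Var(ȳ) = 0.70760361·120000/5376 = 15.794723.
Var(Ŷ) = 18386² · 15.794723 = 5.3393271 × 10^9.

5.3393 × 10^9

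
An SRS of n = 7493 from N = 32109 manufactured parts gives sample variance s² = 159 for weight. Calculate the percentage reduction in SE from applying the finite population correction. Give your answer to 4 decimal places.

f = n/N = 7493/32109 = 0.23336136.
SE_no-fpc = √(s²/n) = 0.14567019; SE_fpc = √((1−f)s²/n) = 0.12754577.
Ratio = √(1−f) = 0.87557903. Reduction = 100·(1 − 0.87557903) = 12.4421%.

12.4421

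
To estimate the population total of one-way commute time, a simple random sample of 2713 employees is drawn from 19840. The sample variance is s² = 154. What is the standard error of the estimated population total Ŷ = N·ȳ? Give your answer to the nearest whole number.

4392

Var(Ŷ) = N²·Var(ȳ) = N²·(1 − n/N)·s²/n.
f = 2713/19840 = 0.13674395; Var(ȳ) = 0.86325605·154/2713 = 0.049001633.
Var(Ŷ) = 19840² · 0.049001633 = 1.9288297 × 10^7.
SE(Ŷ) = √(1.9288297 × 10^7) = 4392.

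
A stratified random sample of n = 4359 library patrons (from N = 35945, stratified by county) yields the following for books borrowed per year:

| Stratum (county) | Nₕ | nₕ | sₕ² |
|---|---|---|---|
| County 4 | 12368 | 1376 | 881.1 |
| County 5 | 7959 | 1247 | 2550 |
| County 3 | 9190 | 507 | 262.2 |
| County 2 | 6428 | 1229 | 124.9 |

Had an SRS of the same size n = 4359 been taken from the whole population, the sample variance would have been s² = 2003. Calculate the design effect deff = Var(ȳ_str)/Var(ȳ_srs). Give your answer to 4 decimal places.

0.4619

Var(ȳ_str) = Σ Wₕ²(1−fₕ)sₕ²/nₕ with Wₕ = Nₕ/35945:
  County 4: (12368/35945)²·(1−1376/12368)·881.1/1376 = 0.067376118
  County 5: (7959/35945)²·(1−1247/7959)·2550/1247 = 0.084548752
  County 3: (9190/35945)²·(1−507/9190)·262.2/507 = 0.031939864
  County 2: (6428/35945)²·(1−1229/6428)·124.9/1229 = 0.0026286288
  → Var(ȳ_str) = 0.18649336.
Var(ȳ_srs) = (1 − 4359/35945)·2003/4359 = 0.40378504.
deff = 0.18649336 / 0.40378504 = 0.4619.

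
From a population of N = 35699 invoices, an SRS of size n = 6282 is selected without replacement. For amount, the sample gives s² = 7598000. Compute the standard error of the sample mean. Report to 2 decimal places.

31.57

Under SRS without replacement, Var(ȳ) = (1 − f)·s²/n with f = n/N = 6282/35699 = 0.17597132.
Var(ȳ) = (1 − 0.17597132)·7598000/6282 = 0.82402868·1209.4874 = 996.65233.
SE(ȳ) = √(996.65233) = 31.57.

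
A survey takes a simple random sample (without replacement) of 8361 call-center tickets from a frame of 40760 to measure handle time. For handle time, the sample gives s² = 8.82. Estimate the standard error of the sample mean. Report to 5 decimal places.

Under SRS without replacement, Var(ȳ) = (1 − f)·s²/n with f = n/N = 8361/40760 = 0.20512758.
Var(ȳ) = (1 − 0.20512758)·8.82/8361 = 0.79487242·0.0010548977 = 8.3850912 × 10^-4.
SE(ȳ) = √(8.3850912 × 10^-4) = 0.02896.

0.02896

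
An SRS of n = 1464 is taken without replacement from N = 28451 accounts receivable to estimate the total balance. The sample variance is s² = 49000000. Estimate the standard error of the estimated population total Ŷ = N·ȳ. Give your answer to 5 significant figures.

Var(Ŷ) = N²·Var(ȳ) = N²·(1 − n/N)·s²/n.
f = 1464/28451 = 0.05145689; Var(ȳ) = 0.94854311·49000000/1464 = 31747.686.
Var(Ŷ) = 28451² · 31747.686 = 2.5698463 × 10^13.
SE(Ŷ) = √(2.5698463 × 10^13) = 5.0694 × 10^6.

5.0694 × 10^6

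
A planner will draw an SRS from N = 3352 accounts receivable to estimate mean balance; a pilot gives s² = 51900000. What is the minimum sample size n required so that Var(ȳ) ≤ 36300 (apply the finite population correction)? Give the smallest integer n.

Without fpc, n₀ = s²/D = 51900000/36300 = 1429.7521.
With fpc, (1 − n/N)·s²/n ≤ D requires n ≥ n₀/(1 + n₀/N) = 1429.7521/(1 + 1429.7521/3352) = 1002.2538.
Rounding up, n = 1003.

1003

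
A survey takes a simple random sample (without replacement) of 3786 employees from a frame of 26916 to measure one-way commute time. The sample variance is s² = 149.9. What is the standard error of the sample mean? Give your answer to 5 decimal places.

0.18446

Under SRS without replacement, Var(ȳ) = (1 − f)·s²/n with f = n/N = 3786/26916 = 0.14065983.
Var(ȳ) = (1 − 0.14065983)·149.9/3786 = 0.85934017·0.039593238 = 0.03402406.
SE(ȳ) = √(0.03402406) = 0.18446.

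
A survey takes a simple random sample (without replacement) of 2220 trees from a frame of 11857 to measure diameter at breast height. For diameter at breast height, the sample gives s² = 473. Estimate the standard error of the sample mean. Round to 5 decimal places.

Under SRS without replacement, Var(ȳ) = (1 − f)·s²/n with f = n/N = 2220/11857 = 0.18723117.
Var(ȳ) = (1 − 0.18723117)·473/2220 = 0.81276883·0.21306306 = 0.17317102.
SE(ȳ) = √(0.17317102) = 0.41614.

0.41614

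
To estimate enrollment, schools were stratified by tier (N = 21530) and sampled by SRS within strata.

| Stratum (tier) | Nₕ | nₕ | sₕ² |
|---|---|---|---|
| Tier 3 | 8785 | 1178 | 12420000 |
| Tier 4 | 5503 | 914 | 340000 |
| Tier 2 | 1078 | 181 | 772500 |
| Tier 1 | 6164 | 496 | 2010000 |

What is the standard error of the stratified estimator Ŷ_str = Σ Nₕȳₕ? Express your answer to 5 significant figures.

927190

Var(Ŷ_str) = Σₕ Nₕ²(1 − fₕ)sₕ²/nₕ.
Tier 3: 8785²·(1 − 1178/8785)·12420000/1178 = 7.0458191 × 10^11.
Tier 4: 5503²·(1 − 914/5503)·340000/914 = 9.3939943 × 10^9.
Tier 2: 1078²·(1 − 181/1078)·772500/181 = 4.1269681 × 10^9.
Tier 1: 6164²·(1 − 496/6164)·2010000/496 = 1.4158161 × 10^11.
Sum = 8.5968448 × 10^11.
SE = √(8.5968448 × 10^11) = 927190.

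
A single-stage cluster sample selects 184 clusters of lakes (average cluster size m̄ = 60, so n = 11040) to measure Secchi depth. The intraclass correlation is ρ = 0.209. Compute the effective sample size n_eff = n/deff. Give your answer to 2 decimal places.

828.14

deff = 1 + (60 − 1)·0.209 = 1 + 12.331 = 13.331.
n_eff = 11040 / 13.331 = 828.14.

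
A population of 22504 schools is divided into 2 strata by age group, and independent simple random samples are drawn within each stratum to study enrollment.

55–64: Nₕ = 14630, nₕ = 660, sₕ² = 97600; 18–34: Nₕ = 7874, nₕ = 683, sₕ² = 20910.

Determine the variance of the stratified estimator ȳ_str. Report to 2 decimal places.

Var(ȳ_str) = Σₕ Wₕ²(1 − fₕ)sₕ²/nₕ with Wₕ = Nₕ/N, N = 22504.
55–64: Wₕ = 0.65010665; term = 0.65010665²·(1 − 0.04511278)·97600/660 = 59.679775.
18–34: Wₕ = 0.34989335; term = 0.34989335²·(1 − 0.08674117)·20910/683 = 3.4229345.
Sum = 63.10271.

63.10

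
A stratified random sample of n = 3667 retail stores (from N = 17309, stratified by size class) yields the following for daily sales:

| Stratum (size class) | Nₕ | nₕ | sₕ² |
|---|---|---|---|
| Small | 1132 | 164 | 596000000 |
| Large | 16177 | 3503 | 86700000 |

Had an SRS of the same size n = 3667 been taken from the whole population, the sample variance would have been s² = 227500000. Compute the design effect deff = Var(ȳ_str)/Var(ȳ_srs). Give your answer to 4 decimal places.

0.6182

Var(ȳ_str) = Σ Wₕ²(1−fₕ)sₕ²/nₕ with Wₕ = Nₕ/17309:
  Small: (1132/17309)²·(1−164/1132)·596000000/164 = 13291.691
  Large: (16177/17309)²·(1−3503/16177)·86700000/3503 = 16937.398
  → Var(ȳ_str) = 30229.089.
Var(ȳ_srs) = (1 − 3667/17309)·227500000/3667 = 48896.363.
deff = 30229.089 / 48896.363 = 0.6182.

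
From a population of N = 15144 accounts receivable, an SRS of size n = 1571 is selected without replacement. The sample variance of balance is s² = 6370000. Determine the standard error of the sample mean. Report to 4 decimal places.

Under SRS without replacement, Var(ȳ) = (1 − f)·s²/n with f = n/N = 1571/15144 = 0.10373745.
Var(ȳ) = (1 − 0.10373745)·6370000/1571 = 0.89626255·4054.7422 = 3634.1136.
SE(ȳ) = √(3634.1136) = 60.2836.

60.2836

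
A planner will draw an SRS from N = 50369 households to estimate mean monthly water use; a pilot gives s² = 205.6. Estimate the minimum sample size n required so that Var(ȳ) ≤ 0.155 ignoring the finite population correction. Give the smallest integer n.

Without fpc, n₀ = s²/D = 205.6/0.155 = 1326.4516.
Rounding up, n = 1327.

1327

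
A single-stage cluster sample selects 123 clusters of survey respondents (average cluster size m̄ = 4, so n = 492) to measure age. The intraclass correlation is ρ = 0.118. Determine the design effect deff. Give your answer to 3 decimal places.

1.354

deff = 1 + (4 − 1)·0.118 = 1 + 0.354 = 1.354.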